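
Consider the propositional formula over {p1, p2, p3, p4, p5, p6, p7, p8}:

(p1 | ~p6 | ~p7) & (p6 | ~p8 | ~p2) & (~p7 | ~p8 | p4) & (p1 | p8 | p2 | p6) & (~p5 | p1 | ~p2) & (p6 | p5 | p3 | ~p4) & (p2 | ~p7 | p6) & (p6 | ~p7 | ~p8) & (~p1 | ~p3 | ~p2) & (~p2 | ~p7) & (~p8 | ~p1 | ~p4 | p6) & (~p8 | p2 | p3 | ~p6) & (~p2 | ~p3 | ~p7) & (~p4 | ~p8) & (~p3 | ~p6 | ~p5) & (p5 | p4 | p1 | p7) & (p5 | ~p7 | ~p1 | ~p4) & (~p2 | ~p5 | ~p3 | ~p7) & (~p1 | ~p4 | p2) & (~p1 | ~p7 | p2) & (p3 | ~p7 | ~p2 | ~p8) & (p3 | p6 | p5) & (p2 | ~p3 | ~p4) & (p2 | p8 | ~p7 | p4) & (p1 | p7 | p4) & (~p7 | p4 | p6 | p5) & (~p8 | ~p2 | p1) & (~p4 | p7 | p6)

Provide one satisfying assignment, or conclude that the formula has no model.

p1: 1; p2: 0; p3: 0; p4: 0; p5: 0; p6: 1; p7: 0; p8: 0

Suppose p2 = 0.
Suppose p7 = 0.
Suppose p4 = 0.
Unit clause (p1) forces p1 = 1.
Suppose p8 = 0.
Suppose p3 = 0.
Suppose p6 = 1.
No clause remains; p5 is free.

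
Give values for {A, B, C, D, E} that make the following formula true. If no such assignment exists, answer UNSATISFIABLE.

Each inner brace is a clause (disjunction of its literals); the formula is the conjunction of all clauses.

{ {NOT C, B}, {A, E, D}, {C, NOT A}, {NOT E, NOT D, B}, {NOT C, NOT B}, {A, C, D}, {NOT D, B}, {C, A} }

UNSATISFIABLE

Try C = false.
The clause (NOT A) is unit, so A = false.
But (A) is also a unit clause — contradiction.
Undo C and try C = true.
The clause (B) is unit, so B = true.
But (NOT B) is also a unit clause — contradiction.
Neither C = true nor C = false works.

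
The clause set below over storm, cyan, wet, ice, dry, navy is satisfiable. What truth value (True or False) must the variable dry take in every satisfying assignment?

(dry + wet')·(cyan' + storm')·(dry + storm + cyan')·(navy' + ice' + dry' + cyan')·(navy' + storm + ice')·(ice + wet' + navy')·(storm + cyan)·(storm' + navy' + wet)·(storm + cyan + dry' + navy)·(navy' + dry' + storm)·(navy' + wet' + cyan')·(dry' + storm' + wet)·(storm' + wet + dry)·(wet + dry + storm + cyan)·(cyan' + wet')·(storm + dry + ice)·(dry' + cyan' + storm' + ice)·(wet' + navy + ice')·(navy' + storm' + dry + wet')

True

Suppose dry = 0.
From the singleton clause (wet'), wet = 0.
From the singleton clause (storm'), storm = 0.
From the singleton clause (cyan'), cyan = 0.
But (cyan) is also a unit clause — contradiction.
So every satisfying assignment has dry = True.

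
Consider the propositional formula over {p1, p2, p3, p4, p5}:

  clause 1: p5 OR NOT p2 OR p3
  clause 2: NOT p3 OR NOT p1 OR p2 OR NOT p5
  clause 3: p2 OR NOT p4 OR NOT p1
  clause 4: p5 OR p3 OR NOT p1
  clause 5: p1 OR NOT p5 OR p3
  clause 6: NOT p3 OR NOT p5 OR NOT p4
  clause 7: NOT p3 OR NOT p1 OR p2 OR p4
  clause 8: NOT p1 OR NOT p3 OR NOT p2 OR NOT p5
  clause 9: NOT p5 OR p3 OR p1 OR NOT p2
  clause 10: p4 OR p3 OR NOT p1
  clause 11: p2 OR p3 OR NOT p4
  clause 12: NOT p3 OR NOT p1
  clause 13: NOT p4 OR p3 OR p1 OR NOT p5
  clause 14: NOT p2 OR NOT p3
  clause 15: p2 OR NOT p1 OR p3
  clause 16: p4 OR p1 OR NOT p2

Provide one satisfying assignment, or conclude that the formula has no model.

p1 ↦ false, p2 ↦ false, p3 ↦ true, p4 ↦ true, p5 ↦ false

Case p3 = true:
From the singleton clause (NOT p1), p1 = false.
From the singleton clause (NOT p2), p2 = false.
Case p5 = false:
All clauses hold; p4 can take either value.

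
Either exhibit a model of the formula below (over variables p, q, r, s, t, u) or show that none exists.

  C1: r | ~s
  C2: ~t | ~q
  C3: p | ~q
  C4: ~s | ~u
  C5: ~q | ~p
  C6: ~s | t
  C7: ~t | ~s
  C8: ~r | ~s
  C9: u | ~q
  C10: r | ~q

p=0, q=0, r=1, s=0, t=0, u=1

Try r = 1.
Unit clause (~s) forces s = 0.
Try t = 0.
Try p = 0.
Unit clause (~q) forces q = 0.
All clauses hold; u can take either value.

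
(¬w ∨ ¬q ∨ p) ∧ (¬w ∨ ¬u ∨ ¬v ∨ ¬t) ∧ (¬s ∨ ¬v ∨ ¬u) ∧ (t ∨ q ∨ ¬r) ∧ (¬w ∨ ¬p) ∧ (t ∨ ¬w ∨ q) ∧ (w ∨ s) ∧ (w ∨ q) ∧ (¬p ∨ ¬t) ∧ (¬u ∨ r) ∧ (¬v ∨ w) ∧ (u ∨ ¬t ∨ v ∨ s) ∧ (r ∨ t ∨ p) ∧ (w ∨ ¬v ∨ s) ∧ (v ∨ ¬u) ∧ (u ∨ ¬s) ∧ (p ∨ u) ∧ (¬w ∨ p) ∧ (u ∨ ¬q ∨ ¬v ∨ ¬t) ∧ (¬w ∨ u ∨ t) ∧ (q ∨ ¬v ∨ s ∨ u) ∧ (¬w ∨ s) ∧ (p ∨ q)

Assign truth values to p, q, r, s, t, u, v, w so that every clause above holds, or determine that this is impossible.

Suppose w = False.
Unit clause (s) forces s = True.
Unit clause (q) forces q = True.
Unit clause (¬v) forces v = False.
Unit clause (¬u) forces u = False.
Now (u) is unsatisfied and unit — conflict.
So w must be the other value — set w = True.
Unit clause (¬p) forces p = False.
Now (p) is unsatisfied and unit — conflict.
Neither w = True nor w = False works.

UNSATISFIABLE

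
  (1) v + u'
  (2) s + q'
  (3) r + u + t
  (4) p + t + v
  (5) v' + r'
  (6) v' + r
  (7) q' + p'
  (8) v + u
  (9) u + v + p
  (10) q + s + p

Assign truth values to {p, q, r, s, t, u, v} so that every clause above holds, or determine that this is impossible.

Case v = 1:
From the singleton clause (r'), r = 0.
That conflicts with the unit clause (r).
So v must be the other value — set v = 0.
From the singleton clause (u'), u = 0.
That conflicts with the unit clause (u).
Either choice for v ends in contradiction.

UNSATISFIABLE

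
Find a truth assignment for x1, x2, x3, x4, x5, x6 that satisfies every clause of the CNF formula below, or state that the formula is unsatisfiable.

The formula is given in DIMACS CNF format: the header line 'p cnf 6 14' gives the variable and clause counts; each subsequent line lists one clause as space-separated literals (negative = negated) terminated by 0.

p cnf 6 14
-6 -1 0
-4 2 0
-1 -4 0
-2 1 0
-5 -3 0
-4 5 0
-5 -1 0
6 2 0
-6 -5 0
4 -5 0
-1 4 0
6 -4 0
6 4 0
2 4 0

Try x6 = False.
Unit clause (x2) forces x2 = True.
Unit clause (x1) forces x1 = True.
Unit clause (¬x4) forces x4 = False.
That conflicts with the unit clause (x4).
Undo x6 and try x6 = True.
Unit clause (¬x1) forces x1 = False.
Unit clause (¬x2) forces x2 = False.
Unit clause (¬x4) forces x4 = False.
That conflicts with the unit clause (x4).
Neither x6 = True nor x6 = False works.

UNSATISFIABLE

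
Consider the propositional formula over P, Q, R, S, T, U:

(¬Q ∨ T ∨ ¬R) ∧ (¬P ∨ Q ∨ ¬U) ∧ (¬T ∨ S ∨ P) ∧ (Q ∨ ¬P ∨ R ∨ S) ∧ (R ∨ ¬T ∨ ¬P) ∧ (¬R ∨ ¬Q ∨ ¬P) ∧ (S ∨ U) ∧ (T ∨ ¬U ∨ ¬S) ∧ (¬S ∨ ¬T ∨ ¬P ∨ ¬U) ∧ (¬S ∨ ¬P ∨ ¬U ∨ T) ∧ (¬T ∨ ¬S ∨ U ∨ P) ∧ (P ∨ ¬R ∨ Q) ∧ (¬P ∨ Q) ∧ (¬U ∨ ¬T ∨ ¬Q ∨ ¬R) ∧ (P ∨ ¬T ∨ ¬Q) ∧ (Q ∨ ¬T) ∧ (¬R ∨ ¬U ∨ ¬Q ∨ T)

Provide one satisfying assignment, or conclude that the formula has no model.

P: False; Q: True; R: False; S: True; T: False; U: False

Suppose S = True.
Suppose T = False.
From the singleton clause (¬U), U = False.
Suppose Q = True.
From the singleton clause (¬R), R = False.
No clause remains; P is free.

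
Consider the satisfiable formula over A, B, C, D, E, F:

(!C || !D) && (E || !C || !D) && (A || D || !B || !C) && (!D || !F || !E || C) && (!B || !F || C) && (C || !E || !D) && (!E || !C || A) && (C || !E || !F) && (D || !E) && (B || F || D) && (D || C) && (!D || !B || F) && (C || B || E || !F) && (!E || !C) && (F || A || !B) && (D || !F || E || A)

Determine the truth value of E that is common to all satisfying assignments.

Suppose E = true.
The clause (D) is unit, so D = true.
The clause (!C) is unit, so C = false.
But (C) is also a unit clause — contradiction.
So every satisfying assignment has E = False.

False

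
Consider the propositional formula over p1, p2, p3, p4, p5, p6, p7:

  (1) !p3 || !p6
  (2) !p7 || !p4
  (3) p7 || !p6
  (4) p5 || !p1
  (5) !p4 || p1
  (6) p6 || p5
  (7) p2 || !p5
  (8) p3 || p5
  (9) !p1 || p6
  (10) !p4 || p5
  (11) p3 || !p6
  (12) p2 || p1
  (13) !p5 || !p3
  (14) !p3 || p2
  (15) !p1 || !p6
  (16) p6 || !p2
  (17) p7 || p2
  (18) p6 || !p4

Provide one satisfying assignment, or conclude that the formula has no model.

Try p3 = false.
From the singleton clause (p5), p5 = true.
From the singleton clause (p2), p2 = true.
From the singleton clause (!p6), p6 = false.
That conflicts with the unit clause (p6).
Undo p3 and try p3 = true.
From the singleton clause (!p6), p6 = false.
From the singleton clause (p5), p5 = true.
That conflicts with the unit clause (!p5).
Neither p3 = true nor p3 = false works.

UNSATISFIABLE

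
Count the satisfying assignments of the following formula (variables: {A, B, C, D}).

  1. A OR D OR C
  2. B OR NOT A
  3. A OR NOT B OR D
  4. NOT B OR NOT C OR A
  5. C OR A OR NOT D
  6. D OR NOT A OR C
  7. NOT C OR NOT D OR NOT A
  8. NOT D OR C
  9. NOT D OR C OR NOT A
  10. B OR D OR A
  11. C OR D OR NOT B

There are 2^4 = 16 truth assignments over (A, B, C, D).
Check each against the 11 clauses (columns in the order A, B, C, D):
  F F F F  ✗ fails (A OR D OR C)
  F F F T  ✗ fails (C OR A OR NOT D)
  F F T F  ✗ fails (B OR D OR A)
  F F T T  ✓ satisfies all
  F T F F  ✗ fails (A OR D OR C)
  F T F T  ✗ fails (C OR A OR NOT D)
  F T T F  ✗ fails (A OR NOT B OR D)
  F T T T  ✗ fails (NOT B OR NOT C OR A)
  T F F F  ✗ fails (B OR NOT A)
  T F F T  ✗ fails (B OR NOT A)
  T F T F  ✗ fails (B OR NOT A)
  T F T T  ✗ fails (B OR NOT A)
  T T F F  ✗ fails (D OR NOT A OR C)
  T T F T  ✗ fails (NOT D OR C)
  T T T F  ✓ satisfies all
  T T T T  ✗ fails (NOT C OR NOT D OR NOT A)
2 of the 16 rows are models.

2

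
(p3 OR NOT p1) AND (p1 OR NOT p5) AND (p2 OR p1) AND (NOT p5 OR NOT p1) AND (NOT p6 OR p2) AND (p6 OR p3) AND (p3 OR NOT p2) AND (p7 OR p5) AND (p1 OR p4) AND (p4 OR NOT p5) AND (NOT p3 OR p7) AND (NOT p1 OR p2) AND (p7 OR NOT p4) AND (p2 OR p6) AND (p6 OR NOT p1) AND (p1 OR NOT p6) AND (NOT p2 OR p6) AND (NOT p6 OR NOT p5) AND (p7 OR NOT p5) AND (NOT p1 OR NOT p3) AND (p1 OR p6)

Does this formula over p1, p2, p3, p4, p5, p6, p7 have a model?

No

Try p3 = true.
From the singleton clause (p7), p7 = true.
From the singleton clause (NOT p1), p1 = false.
From the singleton clause (NOT p5), p5 = false.
From the singleton clause (p2), p2 = true.
From the singleton clause (p4), p4 = true.
From the singleton clause (NOT p6), p6 = false.
That conflicts with the unit clause (p6).
So p3 must be the other value — set p3 = false.
From the singleton clause (NOT p1), p1 = false.
From the singleton clause (NOT p5), p5 = false.
From the singleton clause (p2), p2 = true.
That conflicts with the unit clause (NOT p2).
Neither p3 = true nor p3 = false works.
No assignment satisfies every clause.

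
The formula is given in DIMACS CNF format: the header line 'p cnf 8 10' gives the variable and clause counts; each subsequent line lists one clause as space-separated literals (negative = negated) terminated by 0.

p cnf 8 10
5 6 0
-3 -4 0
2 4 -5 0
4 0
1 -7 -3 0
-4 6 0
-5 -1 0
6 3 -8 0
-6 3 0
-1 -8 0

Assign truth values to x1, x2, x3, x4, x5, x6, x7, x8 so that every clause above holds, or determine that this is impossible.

UNSATISFIABLE

From the singleton clause (x4), x4 = True.
From the singleton clause (¬x3), x3 = False.
From the singleton clause (x6), x6 = True.
But (¬x6) is also a unit clause — contradiction.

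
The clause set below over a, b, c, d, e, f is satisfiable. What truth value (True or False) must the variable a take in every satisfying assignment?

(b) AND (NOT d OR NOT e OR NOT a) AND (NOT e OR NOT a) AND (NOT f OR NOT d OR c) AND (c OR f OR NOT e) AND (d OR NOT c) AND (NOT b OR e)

Suppose a = true.
Unit clause (b) forces b = true.
Unit clause (NOT e) forces e = false.
But (e) is also a unit clause — contradiction.
So every satisfying assignment has a = False.

False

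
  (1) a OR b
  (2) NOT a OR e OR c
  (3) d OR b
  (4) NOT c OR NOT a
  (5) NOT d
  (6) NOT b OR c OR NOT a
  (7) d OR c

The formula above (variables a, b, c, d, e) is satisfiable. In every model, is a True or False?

False

Suppose a = true.
Unit clause (NOT c) forces c = false.
Unit clause (e) forces e = true.
Unit clause (NOT d) forces d = false.
That conflicts with the unit clause (d).
So every satisfying assignment has a = False.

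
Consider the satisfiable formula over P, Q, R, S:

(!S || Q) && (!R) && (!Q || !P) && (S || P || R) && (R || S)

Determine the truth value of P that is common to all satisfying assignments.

False

Suppose P = true.
The clause (!R) is unit, so R = false.
The clause (!Q) is unit, so Q = false.
The clause (!S) is unit, so S = false.
That conflicts with the unit clause (S).
So every satisfying assignment has P = False.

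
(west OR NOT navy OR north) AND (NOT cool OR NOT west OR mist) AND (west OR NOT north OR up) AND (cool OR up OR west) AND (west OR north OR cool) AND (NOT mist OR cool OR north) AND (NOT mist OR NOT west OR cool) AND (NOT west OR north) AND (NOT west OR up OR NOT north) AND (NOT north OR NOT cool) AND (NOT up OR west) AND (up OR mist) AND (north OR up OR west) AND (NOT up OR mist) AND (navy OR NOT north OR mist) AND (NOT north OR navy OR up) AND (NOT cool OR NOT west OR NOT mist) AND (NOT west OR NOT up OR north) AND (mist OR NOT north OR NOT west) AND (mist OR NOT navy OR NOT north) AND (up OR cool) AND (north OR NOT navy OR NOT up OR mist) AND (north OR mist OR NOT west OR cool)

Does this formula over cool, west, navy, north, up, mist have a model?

Unsatisfiable

Try west = false.
Unit clause (NOT up) forces up = false.
Unit clause (NOT north) forces north = false.
Now (north) is unsatisfied and unit — conflict.
Backtrack on west: now try west = true.
Unit clause (north) forces north = true.
Unit clause (up) forces up = true.
Unit clause (NOT cool) forces cool = false.
Unit clause (NOT mist) forces mist = false.
Now (mist) is unsatisfied and unit — conflict.
Either choice for west ends in contradiction.
No assignment satisfies every clause.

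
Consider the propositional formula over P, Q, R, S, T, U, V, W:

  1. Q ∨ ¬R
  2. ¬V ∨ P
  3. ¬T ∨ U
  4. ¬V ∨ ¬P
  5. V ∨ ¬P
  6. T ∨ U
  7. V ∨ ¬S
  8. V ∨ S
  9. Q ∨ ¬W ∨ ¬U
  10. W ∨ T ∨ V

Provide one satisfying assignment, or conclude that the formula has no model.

UNSATISFIABLE

Suppose Q = True.
Suppose V = False.
(¬P) alone gives P = False.
(¬S) alone gives S = False.
Now (S) is unsatisfied and unit — conflict.
Backtrack on V: now try V = True.
(P) alone gives P = True.
Now (¬P) is unsatisfied and unit — conflict.
Both values of V lead to a conflict.
Backtrack on Q: now try Q = False.
(¬R) alone gives R = False.
Suppose V = False.
(¬P) alone gives P = False.
(¬S) alone gives S = False.
Now (S) is unsatisfied and unit — conflict.
Backtrack on V: now try V = True.
(P) alone gives P = True.
Now (¬P) is unsatisfied and unit — conflict.
Both values of V lead to a conflict.
Both values of Q lead to a conflict.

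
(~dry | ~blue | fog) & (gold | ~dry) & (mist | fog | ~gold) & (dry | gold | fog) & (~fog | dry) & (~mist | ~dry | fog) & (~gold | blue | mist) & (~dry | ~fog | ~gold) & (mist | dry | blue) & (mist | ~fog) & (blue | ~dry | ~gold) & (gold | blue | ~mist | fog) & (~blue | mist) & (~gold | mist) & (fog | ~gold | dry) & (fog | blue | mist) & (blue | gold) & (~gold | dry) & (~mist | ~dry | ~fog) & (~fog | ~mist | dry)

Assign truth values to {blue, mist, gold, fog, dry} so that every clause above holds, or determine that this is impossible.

Suppose gold = 1.
The clause (mist) is unit, so mist = 1.
The clause (dry) is unit, so dry = 1.
The clause (fog) is unit, so fog = 1.
But (~fog) is also a unit clause — contradiction.
Backtrack on gold: now try gold = 0.
The clause (~dry) is unit, so dry = 0.
The clause (fog) is unit, so fog = 1.
But (~fog) is also a unit clause — contradiction.
Both values of gold lead to a conflict.

UNSATISFIABLE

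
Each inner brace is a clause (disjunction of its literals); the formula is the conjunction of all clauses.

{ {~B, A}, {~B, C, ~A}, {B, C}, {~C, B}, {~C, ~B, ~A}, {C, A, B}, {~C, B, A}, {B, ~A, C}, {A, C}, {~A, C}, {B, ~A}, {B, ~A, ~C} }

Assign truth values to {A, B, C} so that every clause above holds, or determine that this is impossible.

UNSATISFIABLE

Branch on B: set B = 0.
The clause (C) is unit, so C = 1.
But (~C) is also a unit clause — contradiction.
Backtrack on B: now try B = 1.
The clause (A) is unit, so A = 1.
The clause (C) is unit, so C = 1.
But (~C) is also a unit clause — contradiction.
Either choice for B ends in contradiction.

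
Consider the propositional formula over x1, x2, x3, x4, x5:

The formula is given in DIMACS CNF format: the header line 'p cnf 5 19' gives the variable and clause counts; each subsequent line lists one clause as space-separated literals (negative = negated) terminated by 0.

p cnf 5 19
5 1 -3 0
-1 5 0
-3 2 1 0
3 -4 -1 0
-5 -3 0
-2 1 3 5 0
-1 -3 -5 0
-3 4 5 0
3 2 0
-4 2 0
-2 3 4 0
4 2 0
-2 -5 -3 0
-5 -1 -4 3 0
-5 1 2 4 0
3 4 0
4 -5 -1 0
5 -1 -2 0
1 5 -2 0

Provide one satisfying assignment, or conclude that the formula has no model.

Suppose x1 = False.
Suppose x5 = True.
(¬x3) alone gives x3 = False.
(x2) alone gives x2 = True.
(x4) alone gives x4 = True.
Every clause now holds.

x1: False,  x2: True,  x3: False,  x4: True,  x5: True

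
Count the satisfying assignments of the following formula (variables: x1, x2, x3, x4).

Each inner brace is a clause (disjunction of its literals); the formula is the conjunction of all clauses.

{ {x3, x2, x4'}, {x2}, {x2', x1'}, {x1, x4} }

There are 2^4 = 16 truth assignments over (x1, x2, x3, x4).
Check each against the 4 clauses (columns in the order x1, x2, x3, x4):
  F F F F  ✗ fails (x2)
  F F F T  ✗ fails (x3 + x2 + x4')
  F F T F  ✗ fails (x2)
  F F T T  ✗ fails (x2)
  F T F F  ✗ fails (x1 + x4)
  F T F T  ✓ satisfies all
  F T T F  ✗ fails (x1 + x4)
  F T T T  ✓ satisfies all
  T F F F  ✗ fails (x2)
  T F F T  ✗ fails (x3 + x2 + x4')
  T F T F  ✗ fails (x2)
  T F T T  ✗ fails (x2)
  T T F F  ✗ fails (x2' + x1')
  T T F T  ✗ fails (x2' + x1')
  T T T F  ✗ fails (x2' + x1')
  T T T T  ✗ fails (x2' + x1')
2 of the 16 rows are models.

2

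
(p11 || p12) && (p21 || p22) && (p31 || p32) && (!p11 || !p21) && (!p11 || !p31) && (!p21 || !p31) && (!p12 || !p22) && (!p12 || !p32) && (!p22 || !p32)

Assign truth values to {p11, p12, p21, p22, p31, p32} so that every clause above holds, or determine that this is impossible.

Branch on p11: set p11 = true.
The clause (!p21) is unit, so p21 = false.
The clause (p22) is unit, so p22 = true.
The clause (!p31) is unit, so p31 = false.
The clause (p32) is unit, so p32 = true.
That conflicts with the unit clause (!p32).
Backtrack on p11: now try p11 = false.
The clause (p12) is unit, so p12 = true.
The clause (!p22) is unit, so p22 = false.
The clause (p21) is unit, so p21 = true.
The clause (!p31) is unit, so p31 = false.
The clause (p32) is unit, so p32 = true.
That conflicts with the unit clause (!p32).
Neither p11 = true nor p11 = false works.

UNSATISFIABLE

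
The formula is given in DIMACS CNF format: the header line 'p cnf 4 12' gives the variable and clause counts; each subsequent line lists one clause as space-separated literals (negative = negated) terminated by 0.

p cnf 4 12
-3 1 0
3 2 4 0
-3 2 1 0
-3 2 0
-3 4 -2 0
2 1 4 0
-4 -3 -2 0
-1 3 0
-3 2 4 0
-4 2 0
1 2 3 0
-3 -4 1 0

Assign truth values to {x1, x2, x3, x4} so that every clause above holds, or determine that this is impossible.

Suppose x3 = False.
The clause (¬x1) is unit, so x1 = False.
The clause (x2) is unit, so x2 = True.
Every clause is now satisfied; x4 is unconstrained.

x1: False,  x2: True,  x3: False,  x4: True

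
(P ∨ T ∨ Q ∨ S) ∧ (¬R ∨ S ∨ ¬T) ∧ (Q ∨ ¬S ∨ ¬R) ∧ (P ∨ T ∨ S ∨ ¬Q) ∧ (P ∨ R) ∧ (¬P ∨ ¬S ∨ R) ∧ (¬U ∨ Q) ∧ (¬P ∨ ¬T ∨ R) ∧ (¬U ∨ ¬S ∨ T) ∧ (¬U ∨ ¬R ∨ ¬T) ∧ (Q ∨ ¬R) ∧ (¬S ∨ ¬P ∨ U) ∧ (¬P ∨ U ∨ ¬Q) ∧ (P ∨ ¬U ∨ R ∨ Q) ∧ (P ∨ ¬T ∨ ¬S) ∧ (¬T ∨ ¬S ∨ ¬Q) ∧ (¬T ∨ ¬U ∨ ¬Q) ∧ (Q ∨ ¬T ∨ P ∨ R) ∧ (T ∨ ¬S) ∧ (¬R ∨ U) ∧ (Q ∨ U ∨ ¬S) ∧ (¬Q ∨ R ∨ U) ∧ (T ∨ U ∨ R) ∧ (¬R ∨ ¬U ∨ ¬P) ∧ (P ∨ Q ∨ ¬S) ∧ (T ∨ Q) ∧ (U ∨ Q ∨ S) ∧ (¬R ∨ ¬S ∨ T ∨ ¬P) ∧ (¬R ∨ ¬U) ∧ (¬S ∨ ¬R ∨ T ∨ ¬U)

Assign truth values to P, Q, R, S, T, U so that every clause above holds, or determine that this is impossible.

Branch on P: set P = True.
Branch on S: set S = False.
Branch on R: set R = False.
The clause (¬T) is unit, so T = False.
The clause (U) is unit, so U = True.
The clause (Q) is unit, so Q = True.
All clauses are satisfied.

P: True, Q: True, R: False, S: False, T: False, U: True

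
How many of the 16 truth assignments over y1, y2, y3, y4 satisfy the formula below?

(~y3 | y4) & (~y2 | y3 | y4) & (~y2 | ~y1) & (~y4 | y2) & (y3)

1

There are 2^4 = 16 truth assignments over (y1, y2, y3, y4).
Check each against the 5 clauses (columns in the order y1, y2, y3, y4):
  F F F F  ✗ fails (y3)
  F F F T  ✗ fails (~y4 | y2)
  F F T F  ✗ fails (~y3 | y4)
  F F T T  ✗ fails (~y4 | y2)
  F T F F  ✗ fails (~y2 | y3 | y4)
  F T F T  ✗ fails (y3)
  F T T F  ✗ fails (~y3 | y4)
  F T T T  ✓ satisfies all
  T F F F  ✗ fails (y3)
  T F F T  ✗ fails (~y4 | y2)
  T F T F  ✗ fails (~y3 | y4)
  T F T T  ✗ fails (~y4 | y2)
  T T F F  ✗ fails (~y2 | y3 | y4)
  T T F T  ✗ fails (~y2 | ~y1)
  T T T F  ✗ fails (~y3 | y4)
  T T T T  ✗ fails (~y2 | ~y1)
1 of the 16 rows is a model.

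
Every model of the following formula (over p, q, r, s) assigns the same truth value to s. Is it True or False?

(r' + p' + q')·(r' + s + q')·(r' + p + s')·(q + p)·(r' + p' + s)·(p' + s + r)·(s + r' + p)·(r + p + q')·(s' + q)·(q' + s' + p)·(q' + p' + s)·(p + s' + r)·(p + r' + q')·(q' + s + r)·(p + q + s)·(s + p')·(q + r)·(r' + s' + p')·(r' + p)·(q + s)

True

Suppose s = 0.
Unit clause (p') forces p = 0.
Unit clause (q) forces q = 1.
Unit clause (r') forces r = 0.
That conflicts with the unit clause (r).
So every satisfying assignment has s = True.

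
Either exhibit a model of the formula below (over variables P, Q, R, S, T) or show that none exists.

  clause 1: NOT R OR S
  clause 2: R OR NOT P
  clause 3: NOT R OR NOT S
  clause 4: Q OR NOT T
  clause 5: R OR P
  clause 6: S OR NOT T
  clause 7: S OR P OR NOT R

Suppose R = false.
The clause (NOT P) is unit, so P = false.
That conflicts with the unit clause (P).
Backtrack on R: now try R = true.
The clause (S) is unit, so S = true.
That conflicts with the unit clause (NOT S).
Either choice for R ends in contradiction.

UNSATISFIABLE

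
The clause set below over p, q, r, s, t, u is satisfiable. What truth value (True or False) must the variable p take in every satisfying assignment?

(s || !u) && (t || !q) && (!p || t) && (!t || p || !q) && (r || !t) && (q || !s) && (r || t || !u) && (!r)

False

Suppose p = true.
Unit clause (t) forces t = true.
Unit clause (r) forces r = true.
But (!r) is also a unit clause — contradiction.
So every satisfying assignment has p = False.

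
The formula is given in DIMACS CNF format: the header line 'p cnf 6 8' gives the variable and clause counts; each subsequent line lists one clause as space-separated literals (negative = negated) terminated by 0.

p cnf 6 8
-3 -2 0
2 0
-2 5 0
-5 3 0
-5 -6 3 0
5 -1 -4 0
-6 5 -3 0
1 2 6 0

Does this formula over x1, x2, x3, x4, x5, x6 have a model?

Unsatisfiable

The clause (x2) is unit, so x2 = True.
The clause (¬x3) is unit, so x3 = False.
The clause (x5) is unit, so x5 = True.
That conflicts with the unit clause (¬x5).
No assignment satisfies every clause.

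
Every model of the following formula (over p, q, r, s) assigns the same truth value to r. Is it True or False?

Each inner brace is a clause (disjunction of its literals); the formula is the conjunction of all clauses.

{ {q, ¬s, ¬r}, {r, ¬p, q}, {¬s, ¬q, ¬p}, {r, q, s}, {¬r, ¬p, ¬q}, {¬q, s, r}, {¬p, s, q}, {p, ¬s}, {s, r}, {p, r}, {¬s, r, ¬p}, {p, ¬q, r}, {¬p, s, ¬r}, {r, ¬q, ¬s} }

True

Suppose r = False.
The clause (s) is unit, so s = True.
The clause (p) is unit, so p = True.
But (¬p) is also a unit clause — contradiction.
So every satisfying assignment has r = True.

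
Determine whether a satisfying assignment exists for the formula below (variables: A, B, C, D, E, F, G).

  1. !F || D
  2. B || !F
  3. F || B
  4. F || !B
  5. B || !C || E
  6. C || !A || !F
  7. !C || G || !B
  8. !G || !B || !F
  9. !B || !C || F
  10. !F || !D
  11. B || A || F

Suppose F = false.
From the singleton clause (B), B = true.
Now (!B) is unsatisfied and unit — conflict.
So F must be the other value — set F = true.
From the singleton clause (D), D = true.
Now (!D) is unsatisfied and unit — conflict.
Both values of F lead to a conflict.
No assignment satisfies every clause.

No, unsatisfiable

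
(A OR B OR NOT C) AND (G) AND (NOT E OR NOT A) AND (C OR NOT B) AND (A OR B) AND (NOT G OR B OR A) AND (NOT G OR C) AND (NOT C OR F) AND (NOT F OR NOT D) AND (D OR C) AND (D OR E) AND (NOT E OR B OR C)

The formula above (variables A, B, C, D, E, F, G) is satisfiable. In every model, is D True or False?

False

Suppose D = true.
Unit clause (G) forces G = true.
Unit clause (C) forces C = true.
Unit clause (F) forces F = true.
That conflicts with the unit clause (NOT F).
So every satisfying assignment has D = False.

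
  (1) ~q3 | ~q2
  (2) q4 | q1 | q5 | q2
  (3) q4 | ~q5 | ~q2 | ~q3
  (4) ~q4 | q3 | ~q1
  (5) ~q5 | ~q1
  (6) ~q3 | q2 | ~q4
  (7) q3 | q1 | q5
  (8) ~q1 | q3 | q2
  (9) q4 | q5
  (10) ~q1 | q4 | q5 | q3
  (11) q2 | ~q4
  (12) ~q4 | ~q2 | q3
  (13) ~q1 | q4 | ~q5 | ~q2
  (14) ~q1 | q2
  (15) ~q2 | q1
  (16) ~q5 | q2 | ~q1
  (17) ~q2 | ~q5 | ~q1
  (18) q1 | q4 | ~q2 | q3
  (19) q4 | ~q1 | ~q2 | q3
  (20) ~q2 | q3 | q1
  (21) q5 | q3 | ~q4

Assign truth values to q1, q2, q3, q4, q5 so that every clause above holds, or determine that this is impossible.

Try q3 = 1.
(~q2) alone gives q2 = 0.
(~q4) alone gives q4 = 0.
(q5) alone gives q5 = 1.
(~q1) alone gives q1 = 0.
This assignment satisfies each clause.

q1: 0, q2: 0, q3: 1, q4: 0, q5: 1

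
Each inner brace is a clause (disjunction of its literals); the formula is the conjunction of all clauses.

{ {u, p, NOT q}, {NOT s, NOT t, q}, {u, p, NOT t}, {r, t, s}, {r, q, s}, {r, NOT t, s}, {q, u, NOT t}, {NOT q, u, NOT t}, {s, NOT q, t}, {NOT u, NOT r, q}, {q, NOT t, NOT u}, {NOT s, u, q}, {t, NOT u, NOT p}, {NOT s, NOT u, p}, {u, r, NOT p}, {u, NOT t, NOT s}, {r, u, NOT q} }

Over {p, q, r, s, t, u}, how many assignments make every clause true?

There are 2^6 = 64 truth assignments over (p, q, r, s, t, u).
Split on t. With t = true, the clauses containing t are satisfied and NOT t drops from the rest; 4 of the 2^5 = 32 assignments to the other variables satisfy what remains.
With t = false, by the same count on the reduced clause set, 3 assignments work.
(One model: p=F, q=F, r=T, s=F, t=F, u=F.)
Total: 4 + 3 = 7.

7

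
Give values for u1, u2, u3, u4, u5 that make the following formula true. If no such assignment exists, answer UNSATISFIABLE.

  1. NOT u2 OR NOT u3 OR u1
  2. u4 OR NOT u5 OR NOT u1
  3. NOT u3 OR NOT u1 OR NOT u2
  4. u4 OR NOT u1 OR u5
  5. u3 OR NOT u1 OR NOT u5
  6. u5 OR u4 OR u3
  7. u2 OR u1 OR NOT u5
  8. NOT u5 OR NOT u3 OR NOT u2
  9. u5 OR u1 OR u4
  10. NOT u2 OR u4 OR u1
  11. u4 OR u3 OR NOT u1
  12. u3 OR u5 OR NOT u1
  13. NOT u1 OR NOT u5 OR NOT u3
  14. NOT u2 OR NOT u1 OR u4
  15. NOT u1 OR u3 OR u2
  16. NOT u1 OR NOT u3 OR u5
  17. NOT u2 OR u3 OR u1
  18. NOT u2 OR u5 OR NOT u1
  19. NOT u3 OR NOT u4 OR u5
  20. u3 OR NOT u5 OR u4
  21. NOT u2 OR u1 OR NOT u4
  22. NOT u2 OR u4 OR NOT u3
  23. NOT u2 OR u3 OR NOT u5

u1=false; u2=false; u3=false; u4=true; u5=false

Try u2 = false.
Try u1 = false.
Unit clause (NOT u5) forces u5 = false.
Unit clause (u4) forces u4 = true.
Unit clause (NOT u3) forces u3 = false.
Every clause now holds.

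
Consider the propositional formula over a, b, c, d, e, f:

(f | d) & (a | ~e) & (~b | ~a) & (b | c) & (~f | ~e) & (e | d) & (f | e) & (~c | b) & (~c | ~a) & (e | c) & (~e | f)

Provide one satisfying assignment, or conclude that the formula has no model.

a=0; b=1; c=1; d=1; e=0; f=1

Case f = 1:
From the singleton clause (~e), e = 0.
From the singleton clause (d), d = 1.
From the singleton clause (c), c = 1.
From the singleton clause (b), b = 1.
From the singleton clause (~a), a = 0.
All clauses are satisfied.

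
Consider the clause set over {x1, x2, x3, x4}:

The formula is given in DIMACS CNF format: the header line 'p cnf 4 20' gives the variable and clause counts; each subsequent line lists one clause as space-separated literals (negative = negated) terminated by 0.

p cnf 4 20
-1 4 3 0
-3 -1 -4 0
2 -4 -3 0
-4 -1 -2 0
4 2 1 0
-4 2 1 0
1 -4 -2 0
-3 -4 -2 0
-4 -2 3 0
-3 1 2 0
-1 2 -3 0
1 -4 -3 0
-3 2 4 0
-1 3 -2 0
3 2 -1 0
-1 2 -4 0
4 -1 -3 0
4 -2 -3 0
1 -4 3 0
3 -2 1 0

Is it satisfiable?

No, unsatisfiable

Try x1 = False.
Try x4 = True.
The clause (x2) is unit, so x2 = True.
That conflicts with the unit clause (¬x2).
That branch fails; take x4 = False instead.
The clause (x2) is unit, so x2 = True.
The clause (¬x3) is unit, so x3 = False.
That conflicts with the unit clause (x3).
Both values of x4 lead to a conflict.
That branch fails; take x1 = True instead.
Try x4 = True.
The clause (¬x3) is unit, so x3 = False.
The clause (¬x2) is unit, so x2 = False.
That conflicts with the unit clause (x2).
That branch fails; take x4 = False instead.
The clause (x3) is unit, so x3 = True.
That conflicts with the unit clause (¬x3).
Both values of x4 lead to a conflict.
Both values of x1 lead to a conflict.
No assignment satisfies every clause.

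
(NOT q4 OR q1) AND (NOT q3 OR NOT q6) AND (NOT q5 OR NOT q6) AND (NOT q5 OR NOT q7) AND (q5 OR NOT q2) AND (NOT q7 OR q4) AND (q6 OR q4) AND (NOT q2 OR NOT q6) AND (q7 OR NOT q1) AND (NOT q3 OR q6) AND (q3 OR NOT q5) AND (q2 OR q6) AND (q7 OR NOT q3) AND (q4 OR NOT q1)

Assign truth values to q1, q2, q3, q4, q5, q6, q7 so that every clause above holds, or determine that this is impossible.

Try q4 = true.
From the singleton clause (q1), q1 = true.
From the singleton clause (q7), q7 = true.
From the singleton clause (NOT q5), q5 = false.
From the singleton clause (NOT q2), q2 = false.
From the singleton clause (q6), q6 = true.
From the singleton clause (NOT q3), q3 = false.
Every clause now holds.

q1=true; q2=false; q3=false; q4=true; q5=false; q6=true; q7=true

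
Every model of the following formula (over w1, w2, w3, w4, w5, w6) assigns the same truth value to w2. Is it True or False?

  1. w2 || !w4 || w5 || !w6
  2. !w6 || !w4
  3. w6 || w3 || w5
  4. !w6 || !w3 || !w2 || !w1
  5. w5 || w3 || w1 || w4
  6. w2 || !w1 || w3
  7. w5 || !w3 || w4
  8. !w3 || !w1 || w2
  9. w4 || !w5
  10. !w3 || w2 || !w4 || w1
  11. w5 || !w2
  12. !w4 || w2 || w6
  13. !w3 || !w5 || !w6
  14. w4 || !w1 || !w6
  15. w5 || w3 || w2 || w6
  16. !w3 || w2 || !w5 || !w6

Suppose w2 = false.
Try w6 = false.
Unit clause (!w4) forces w4 = false.
Unit clause (!w5) forces w5 = false.
Unit clause (w3) forces w3 = true.
Now (!w3) is unsatisfied and unit — conflict.
Backtrack on w6: now try w6 = true.
Unit clause (!w4) forces w4 = false.
Unit clause (!w5) forces w5 = false.
Unit clause (!w3) forces w3 = false.
Unit clause (w1) forces w1 = true.
Now (!w1) is unsatisfied and unit — conflict.
Neither w6 = true nor w6 = false works.
So every satisfying assignment has w2 = True.

True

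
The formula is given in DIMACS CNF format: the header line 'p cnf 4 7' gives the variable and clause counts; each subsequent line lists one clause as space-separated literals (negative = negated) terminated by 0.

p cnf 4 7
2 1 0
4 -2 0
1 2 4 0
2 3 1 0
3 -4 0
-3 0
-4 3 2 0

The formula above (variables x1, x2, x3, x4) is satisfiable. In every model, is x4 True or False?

Suppose x4 = True.
The clause (x3) is unit, so x3 = True.
But (¬x3) is also a unit clause — contradiction.
So every satisfying assignment has x4 = False.

False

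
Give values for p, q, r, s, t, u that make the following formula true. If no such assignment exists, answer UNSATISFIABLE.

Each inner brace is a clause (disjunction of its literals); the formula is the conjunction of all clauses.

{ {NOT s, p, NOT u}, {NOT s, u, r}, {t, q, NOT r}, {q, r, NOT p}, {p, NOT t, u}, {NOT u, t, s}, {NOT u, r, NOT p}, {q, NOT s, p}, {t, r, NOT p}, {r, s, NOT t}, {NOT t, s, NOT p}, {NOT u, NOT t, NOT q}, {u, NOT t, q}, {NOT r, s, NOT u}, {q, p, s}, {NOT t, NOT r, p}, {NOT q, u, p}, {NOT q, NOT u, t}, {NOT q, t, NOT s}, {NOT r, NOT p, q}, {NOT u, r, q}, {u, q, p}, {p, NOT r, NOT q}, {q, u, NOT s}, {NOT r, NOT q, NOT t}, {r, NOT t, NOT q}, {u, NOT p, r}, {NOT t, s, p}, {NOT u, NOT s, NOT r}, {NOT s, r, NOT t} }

Branch on s: set s = false.
Branch on u: set u = false.
Branch on p: set p = true.
Unit clause (NOT t) forces t = false.
Unit clause (r) forces r = true.
Unit clause (q) forces q = true.
All clauses are satisfied.

p=true; q=true; r=true; s=false; t=false; u=false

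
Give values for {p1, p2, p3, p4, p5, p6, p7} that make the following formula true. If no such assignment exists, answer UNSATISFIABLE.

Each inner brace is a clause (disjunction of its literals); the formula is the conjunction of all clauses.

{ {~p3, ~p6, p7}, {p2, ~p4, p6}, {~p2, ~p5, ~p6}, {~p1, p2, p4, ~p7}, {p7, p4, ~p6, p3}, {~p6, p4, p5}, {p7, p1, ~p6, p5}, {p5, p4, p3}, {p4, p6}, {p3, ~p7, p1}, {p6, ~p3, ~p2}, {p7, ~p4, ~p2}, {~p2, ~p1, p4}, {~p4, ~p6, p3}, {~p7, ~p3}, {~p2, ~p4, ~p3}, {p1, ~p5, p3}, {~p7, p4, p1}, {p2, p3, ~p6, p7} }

p1=1,  p2=1,  p3=0,  p4=1,  p5=1,  p6=0,  p7=1

Branch on p4: set p4 = 1.
Branch on p2: set p2 = 1.
The clause (p7) is unit, so p7 = 1.
The clause (~p3) is unit, so p3 = 0.
The clause (p1) is unit, so p1 = 1.
The clause (~p6) is unit, so p6 = 0.
Every clause is now satisfied; p5 is unconstrained.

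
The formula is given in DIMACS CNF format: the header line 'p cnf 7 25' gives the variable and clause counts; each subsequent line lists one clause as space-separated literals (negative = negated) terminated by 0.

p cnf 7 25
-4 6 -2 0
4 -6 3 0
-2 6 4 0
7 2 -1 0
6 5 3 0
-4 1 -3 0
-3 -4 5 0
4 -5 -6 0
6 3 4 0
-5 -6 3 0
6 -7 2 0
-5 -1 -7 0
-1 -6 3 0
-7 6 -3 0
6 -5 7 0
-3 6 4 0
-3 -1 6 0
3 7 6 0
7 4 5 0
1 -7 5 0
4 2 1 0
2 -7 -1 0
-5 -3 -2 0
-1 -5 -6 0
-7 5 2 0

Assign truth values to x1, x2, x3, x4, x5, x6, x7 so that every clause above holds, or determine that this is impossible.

x1 ↦ True,  x2 ↦ True,  x3 ↦ True,  x4 ↦ False,  x5 ↦ False,  x6 ↦ True,  x7 ↦ True

Branch on x4: set x4 = False.
Branch on x6: set x6 = True.
From the singleton clause (x3), x3 = True.
From the singleton clause (¬x5), x5 = False.
From the singleton clause (x7), x7 = True.
From the singleton clause (x1), x1 = True.
From the singleton clause (x2), x2 = True.
Every clause now holds.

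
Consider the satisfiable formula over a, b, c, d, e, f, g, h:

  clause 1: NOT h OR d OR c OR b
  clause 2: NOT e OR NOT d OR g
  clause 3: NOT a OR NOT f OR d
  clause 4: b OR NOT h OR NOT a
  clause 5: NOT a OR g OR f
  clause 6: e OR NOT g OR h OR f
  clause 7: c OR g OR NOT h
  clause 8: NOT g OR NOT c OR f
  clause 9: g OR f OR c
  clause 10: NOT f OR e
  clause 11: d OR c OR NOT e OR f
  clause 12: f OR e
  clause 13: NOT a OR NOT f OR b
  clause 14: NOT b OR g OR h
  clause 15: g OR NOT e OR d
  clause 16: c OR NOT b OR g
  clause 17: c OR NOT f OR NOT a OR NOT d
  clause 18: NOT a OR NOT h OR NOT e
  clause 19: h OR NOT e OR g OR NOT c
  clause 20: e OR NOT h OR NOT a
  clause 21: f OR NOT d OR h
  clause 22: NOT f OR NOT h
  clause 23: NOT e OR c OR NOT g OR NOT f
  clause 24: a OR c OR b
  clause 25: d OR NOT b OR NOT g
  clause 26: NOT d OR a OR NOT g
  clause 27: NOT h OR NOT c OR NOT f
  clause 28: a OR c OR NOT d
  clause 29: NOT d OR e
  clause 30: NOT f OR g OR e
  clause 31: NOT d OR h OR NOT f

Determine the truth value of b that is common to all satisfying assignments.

Suppose b = true.
Case f = false:
(e) alone gives e = true.
Case d = false:
(c) alone gives c = true.
(NOT g) alone gives g = false.
That conflicts with the unit clause (g).
So d must be the other value — set d = true.
(g) alone gives g = true.
(NOT c) alone gives c = false.
(h) alone gives h = true.
(NOT a) alone gives a = false.
That conflicts with the unit clause (a).
Neither d = true nor d = false works.
So f must be the other value — set f = true.
(e) alone gives e = true.
(NOT h) alone gives h = false.
(g) alone gives g = true.
(c) alone gives c = true.
(d) alone gives d = true.
That conflicts with the unit clause (NOT d).
Neither f = true nor f = false works.
So every satisfying assignment has b = False.

False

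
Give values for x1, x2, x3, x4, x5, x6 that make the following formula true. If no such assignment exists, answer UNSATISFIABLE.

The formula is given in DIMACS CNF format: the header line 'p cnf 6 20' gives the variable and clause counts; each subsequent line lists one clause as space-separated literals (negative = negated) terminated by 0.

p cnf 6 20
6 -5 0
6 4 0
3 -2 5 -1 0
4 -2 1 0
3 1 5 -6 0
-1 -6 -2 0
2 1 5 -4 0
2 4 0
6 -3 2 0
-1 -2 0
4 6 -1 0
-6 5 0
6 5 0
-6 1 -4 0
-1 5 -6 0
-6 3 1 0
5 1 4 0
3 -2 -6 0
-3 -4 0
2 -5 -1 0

Branch on x6: set x6 = True.
From the singleton clause (x5), x5 = True.
Branch on x1: set x1 = False.
From the singleton clause (¬x4), x4 = False.
From the singleton clause (¬x2), x2 = False.
But (x2) is also a unit clause — contradiction.
Undo x1 and try x1 = True.
From the singleton clause (¬x2), x2 = False.
But (x2) is also a unit clause — contradiction.
Both values of x1 lead to a conflict.
Undo x6 and try x6 = False.
From the singleton clause (¬x5), x5 = False.
But (x5) is also a unit clause — contradiction.
Both values of x6 lead to a conflict.

UNSATISFIABLE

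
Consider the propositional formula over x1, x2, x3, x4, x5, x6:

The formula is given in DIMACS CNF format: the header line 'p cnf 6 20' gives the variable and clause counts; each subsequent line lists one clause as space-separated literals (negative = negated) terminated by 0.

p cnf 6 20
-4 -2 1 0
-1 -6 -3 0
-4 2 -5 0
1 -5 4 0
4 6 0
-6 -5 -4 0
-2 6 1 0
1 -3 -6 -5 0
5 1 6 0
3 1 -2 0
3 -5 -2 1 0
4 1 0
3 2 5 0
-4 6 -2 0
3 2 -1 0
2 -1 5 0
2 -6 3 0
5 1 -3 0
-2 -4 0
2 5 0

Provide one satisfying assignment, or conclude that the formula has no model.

Branch on x4: set x4 = False.
From the singleton clause (x6), x6 = True.
From the singleton clause (x1), x1 = True.
From the singleton clause (¬x3), x3 = False.
From the singleton clause (x2), x2 = True.
All clauses hold; x5 can take either value.

x1=True,  x2=True,  x3=False,  x4=False,  x5=True,  x6=True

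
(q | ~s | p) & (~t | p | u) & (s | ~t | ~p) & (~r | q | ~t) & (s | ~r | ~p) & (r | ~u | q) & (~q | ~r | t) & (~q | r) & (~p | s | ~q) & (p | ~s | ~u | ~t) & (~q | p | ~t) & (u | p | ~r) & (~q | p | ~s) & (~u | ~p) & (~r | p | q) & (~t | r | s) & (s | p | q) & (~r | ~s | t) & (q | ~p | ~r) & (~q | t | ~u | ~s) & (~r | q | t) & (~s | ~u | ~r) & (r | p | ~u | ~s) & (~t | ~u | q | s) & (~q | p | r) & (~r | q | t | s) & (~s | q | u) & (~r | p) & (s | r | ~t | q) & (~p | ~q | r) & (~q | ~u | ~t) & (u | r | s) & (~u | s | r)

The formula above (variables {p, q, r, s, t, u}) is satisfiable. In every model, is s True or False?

True

Suppose s = 0.
Case t = 0:
Case r = 0:
Unit clause (~q) forces q = 0.
Unit clause (~u) forces u = 0.
Now (u) is unsatisfied and unit — conflict.
Backtrack on r: now try r = 1.
Unit clause (~p) forces p = 0.
Now (p) is unsatisfied and unit — conflict.
Neither r = 1 nor r = 0 works.
Backtrack on t: now try t = 1.
Unit clause (~p) forces p = 0.
Unit clause (u) forces u = 1.
Unit clause (~q) forces q = 0.
Now (q) is unsatisfied and unit — conflict.
Neither t = 1 nor t = 0 works.
So every satisfying assignment has s = True.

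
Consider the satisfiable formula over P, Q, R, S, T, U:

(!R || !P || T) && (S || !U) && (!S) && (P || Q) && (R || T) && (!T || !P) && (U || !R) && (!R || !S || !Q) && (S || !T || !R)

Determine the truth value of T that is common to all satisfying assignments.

True

Suppose T = false.
Unit clause (!S) forces S = false.
Unit clause (!U) forces U = false.
Unit clause (R) forces R = true.
But (!R) is also a unit clause — contradiction.
So every satisfying assignment has T = True.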